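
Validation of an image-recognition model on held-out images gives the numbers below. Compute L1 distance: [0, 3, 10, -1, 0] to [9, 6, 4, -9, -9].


d = |0-9| + |3-6| + |10-4| + |-1+ 9| + |0+ 9|
  = 9 + 3 + 6 + 8 + 9
  = 35

35


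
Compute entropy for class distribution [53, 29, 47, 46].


Probabilities: [53/175, 29/175, 47/175, 46/175] ≈ [0.3029, 0.1657, 0.2686, 0.2629]
H = -((53/175)·log₂(53/175) + (29/175)·log₂(29/175) + (47/175)·log₂(47/175) + (46/175)·log₂(46/175))
  = 1.9677 bits

1.9677 bits


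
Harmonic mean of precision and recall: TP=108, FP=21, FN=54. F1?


Precision = 108/129 = 0.8372
Recall = 108/162 = 0.6667
F1 = 2·P·R/(P+R) = 2·TP/(2·TP+FP+FN) = 216/(216+21+54) = 216/291 = 0.7423

0.7423


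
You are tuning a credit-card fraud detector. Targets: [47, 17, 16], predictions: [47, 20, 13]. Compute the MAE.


Absolute errors: |47-47|=0, |17-20|=3, |16-13|=3
Sum = 6
MAE = 6/3 = 2

2


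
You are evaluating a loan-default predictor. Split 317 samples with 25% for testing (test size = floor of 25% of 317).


Test = ⌊317·25/100⌋ = 79
Train = 317 - 79 = 238

Train: 238, Test: 79


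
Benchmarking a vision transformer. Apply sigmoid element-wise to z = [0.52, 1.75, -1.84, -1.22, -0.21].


σ(0.52) = 1/(1+e^-0.52) = 0.6271
σ(1.75) = 1/(1+e^-1.75) = 0.852
σ(-1.84) = 1/(1+e^1.84) = 0.1371
σ(-1.22) = 1/(1+e^1.22) = 0.2279
σ(-0.21) = 1/(1+e^0.21) = 0.4477
result = [0.6271, 0.852, 0.1371, 0.2279, 0.4477]

[0.6271, 0.852, 0.1371, 0.2279, 0.4477]


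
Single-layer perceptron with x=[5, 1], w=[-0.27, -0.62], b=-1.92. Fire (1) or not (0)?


z = (5)·(-0.27) + (1)·(-0.62) - 1.92
  = -3.89
step(z) = 0 (z<0)

0


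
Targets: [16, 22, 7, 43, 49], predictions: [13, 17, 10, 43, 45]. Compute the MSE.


Squared errors: (16-13)²=9, (22-17)²=25, (7-10)²=9, (43-43)²=0, (49-45)²=16
Sum = 59
MSE = 59/5 = 59/5

59/5


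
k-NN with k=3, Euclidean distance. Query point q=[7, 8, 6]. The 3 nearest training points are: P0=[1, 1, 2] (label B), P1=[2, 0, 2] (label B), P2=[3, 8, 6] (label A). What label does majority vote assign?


d(q,P0) = 10.0499  (label B)
d(q,P1) = 10.247  (label B)
d(q,P2) = 4.0  (label A)
Votes: A=1, B=2
Majority → B

B


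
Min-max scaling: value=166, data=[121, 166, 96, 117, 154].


min=96, max=166
(166-96)/(166-96) = 70/70 = 1.0

1.0


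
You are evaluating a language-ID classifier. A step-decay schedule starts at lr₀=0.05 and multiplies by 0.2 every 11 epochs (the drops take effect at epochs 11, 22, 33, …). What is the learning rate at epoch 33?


n_drops = ⌊33/11⌋ = 3
lr = 0.05·0.2^3 = 0.05·0.008 = 0.0004

0.0004


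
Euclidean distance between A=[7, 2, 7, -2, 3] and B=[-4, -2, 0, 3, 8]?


d = √((7+ 4)² + (2+ 2)² + (7-0)² + (-2-3)² + (3-8)²)
  = √(121 + 16 + 49 + 25 + 25)
  = √236 = 15.3623

15.3623


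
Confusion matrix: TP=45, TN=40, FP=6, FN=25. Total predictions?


Total = TP + TN + FP + FN
= 45 + 40 + 6 + 25
= 116
(Predicted positive: 51, predicted negative: 65)

116


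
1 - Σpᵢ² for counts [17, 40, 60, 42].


Probabilities: [17/159, 40/159, 60/159, 42/159] ≈ [0.1069, 0.2516, 0.3774, 0.2642]
Σpᵢ² = (289 + 1600 + 3600 + 1764)/159² = 7253/25281
Gini = 1 - Σpᵢ² = 1 - 7253/25281 = 0.7131

0.7131


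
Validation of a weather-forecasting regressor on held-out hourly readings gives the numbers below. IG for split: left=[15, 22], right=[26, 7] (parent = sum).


Parent = [41, 29], H_parent = 0.9787
H_left = 0.974 (n=37), H_right = 0.7455 (n=33)
H_children = (37/70)·0.974 + (33/70)·0.7455 = 0.8663
IG = 0.9787 - 0.8663 = 0.1124

0.1124


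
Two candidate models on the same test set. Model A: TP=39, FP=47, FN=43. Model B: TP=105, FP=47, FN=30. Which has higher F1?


Model A: P=39/86=0.4535, R=39/82=0.4756, F1=2PR/(P+R)=2TP/(2TP+FP+FN)=78/168=0.4643
Model B: P=105/152=0.6908, R=105/135=0.7778, F1=2PR/(P+R)=2TP/(2TP+FP+FN)=210/287=0.7317
0.4643 < 0.7317 → Model B

Model B


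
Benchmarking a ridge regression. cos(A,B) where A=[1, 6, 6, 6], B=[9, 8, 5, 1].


A·B = 1·9 + 6·8 + 6·5 + 6·1 = 93
‖A‖ = √109 = 10.4403, ‖B‖ = √171 = 13.0767
cos = 93/(√109·√171) = 93/√18639 = 0.6812

0.6812


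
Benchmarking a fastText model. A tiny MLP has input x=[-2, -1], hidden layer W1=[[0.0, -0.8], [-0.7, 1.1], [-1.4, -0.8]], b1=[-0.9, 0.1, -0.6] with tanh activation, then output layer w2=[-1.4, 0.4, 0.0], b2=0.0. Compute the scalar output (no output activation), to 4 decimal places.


z1[0] = (0.0)·(-2) + (-0.8)·(-1) - 0.9 = -0.1
z1[1] = (-0.7)·(-2) + (1.1)·(-1) + 0.1 = 0.4
z1[2] = (-1.4)·(-2) + (-0.8)·(-1) - 0.6 = 3.0
h = tanh(z1) = [-0.0997, 0.3799, 0.9951]
output = (-1.4)·(-0.0997) + (0.4)·(0.3799) + (0.0)·(0.9951) + 0.0 = 0.2915

0.2915


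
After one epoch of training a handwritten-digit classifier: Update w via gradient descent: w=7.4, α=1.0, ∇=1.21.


w_new = w - α·∇
= 7.4 - 1.0·1.21
= 7.4 - 1.21
= 6.19

6.19


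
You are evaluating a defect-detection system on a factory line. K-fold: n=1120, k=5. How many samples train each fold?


Fold size = 1120/5 = 224
Training per fold = 1120 - 224 = 896

896


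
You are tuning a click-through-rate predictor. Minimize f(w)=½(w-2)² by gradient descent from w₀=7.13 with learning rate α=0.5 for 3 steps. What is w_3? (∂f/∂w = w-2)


step 1: grad = 7.13-2 = 5.13; w = 7.13 - 0.5·(5.13) = 4.565
step 2: grad = 4.565-2 = 2.565; w = 4.565 - 0.5·(2.565) = 3.2825
step 3: grad = 3.2825-2 = 1.2825; w = 3.2825 - 0.5·(1.2825) = 2.64125

2.64125


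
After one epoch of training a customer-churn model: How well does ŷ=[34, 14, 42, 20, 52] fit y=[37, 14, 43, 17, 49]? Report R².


ȳ = 32
SS_res = Σ(y-ŷ)² = 28
SS_tot = Σ(y-ȳ)² = 984
R² = 1 - SS_res/SS_tot = 1 - 0.0285 = 0.9715

0.9715


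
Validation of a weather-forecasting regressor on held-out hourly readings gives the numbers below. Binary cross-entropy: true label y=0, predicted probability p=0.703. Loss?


BCE = -[y·ln(p) + (1-y)·ln(1-p)]
= -0 - 1·ln(1-0.703)
= -ln(0.297) = 1.214

1.214


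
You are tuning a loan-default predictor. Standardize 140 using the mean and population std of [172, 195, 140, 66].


μ = 143.25, σ = 48.6897
z = (140 - 143.25)/48.6897 = -0.0667

-0.0667


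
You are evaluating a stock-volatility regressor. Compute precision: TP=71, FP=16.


Precision = TP/(TP+FP)
= 71/(71+16)
= 71/87 = 81.61%

81.61%


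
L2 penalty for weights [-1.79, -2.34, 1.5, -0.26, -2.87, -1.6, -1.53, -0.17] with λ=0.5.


‖w‖₂² = (-1.79)² + (-2.34)² + (1.5)² + (-0.26)² + (-2.87)² + (-1.6)² + (-1.53)² + (-0.17)²
     = 3.2041 + 5.4756 + 2.25 + 0.0676 + 8.2369 + 2.56 + 2.3409 + 0.0289
     = 24.164
λ·‖w‖₂² = 0.5·24.164 = 12.082

12.082


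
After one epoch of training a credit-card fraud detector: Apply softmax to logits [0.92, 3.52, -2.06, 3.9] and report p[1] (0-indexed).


Exponentials: e^0.92=2.5093, e^3.52=33.7844, e^-2.06=0.1275, e^3.9=49.4024
Sum = 85.8236
Softmax = [0.0292, 0.3936, 0.0015, 0.5756]
p[1] = 33.7844/85.8236 = 0.3936

0.3936


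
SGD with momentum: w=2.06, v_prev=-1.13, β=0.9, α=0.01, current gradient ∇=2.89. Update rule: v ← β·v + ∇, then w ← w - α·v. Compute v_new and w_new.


v_new = 0.9·-1.13 + 2.89 = -1.017 + 2.89 = 1.873
w_new = 2.06 - 0.01·1.873 = 2.06 - 0.01873 = 2.04127

v_new=1.873, w_new=2.04127


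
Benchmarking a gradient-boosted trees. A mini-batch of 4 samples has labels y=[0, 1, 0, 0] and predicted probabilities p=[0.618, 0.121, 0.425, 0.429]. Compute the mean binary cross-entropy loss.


L[0] = -ln(1-0.618) = -ln(0.382) = 0.9623
L[1] = -ln(0.121) = 2.112
L[2] = -ln(1-0.425) = -ln(0.575) = 0.5534
L[3] = -ln(1-0.429) = -ln(0.571) = 0.5604
mean = (0.9623 + 2.112 + 0.5534 + 0.5604)/4 = 1.047

1.047


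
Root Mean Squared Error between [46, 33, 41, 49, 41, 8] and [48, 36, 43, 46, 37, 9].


MSE = 43/6 = 7.1667
RMSE = √(43/6) = 2.6771

2.6771


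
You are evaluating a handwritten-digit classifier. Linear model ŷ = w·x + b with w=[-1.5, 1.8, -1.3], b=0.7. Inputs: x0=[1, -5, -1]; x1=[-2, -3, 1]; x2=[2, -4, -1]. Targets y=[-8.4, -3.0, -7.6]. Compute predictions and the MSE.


ŷ0 = (-1.5)·(1) + (1.8)·(-5) + (-1.3)·(-1) + 0.7 = -8.5
ŷ1 = (-1.5)·(-2) + (1.8)·(-3) + (-1.3)·(1) + 0.7 = -3.0
ŷ2 = (-1.5)·(2) + (1.8)·(-4) + (-1.3)·(-1) + 0.7 = -8.2
errors² = [0.01, 0.0, 0.36]
MSE = 0.3700/3 = 0.1233

0.1233


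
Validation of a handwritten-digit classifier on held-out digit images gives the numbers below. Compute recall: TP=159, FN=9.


Recall = TP/(TP+FN)
= 159/(159+9)
= 159/168 = 94.64%

94.64%


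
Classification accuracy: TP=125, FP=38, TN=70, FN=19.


Accuracy = (TP+TN)/(TP+TN+FP+FN)
= (125+70)/(252)
= 195/252 = 77.38%

77.38%


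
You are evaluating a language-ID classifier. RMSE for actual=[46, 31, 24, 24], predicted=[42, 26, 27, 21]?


MSE = 59/4 = 14.75
RMSE = √(59/4) = 3.8406

3.8406


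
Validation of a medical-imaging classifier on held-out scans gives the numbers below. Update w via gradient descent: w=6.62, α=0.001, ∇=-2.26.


w_new = w - α·∇
= 6.62 - 0.001·-2.26
= 6.62 + 0.00226
= 6.62226

6.62226


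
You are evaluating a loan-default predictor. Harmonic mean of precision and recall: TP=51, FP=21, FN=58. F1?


Precision = 51/72 = 0.7083
Recall = 51/109 = 0.4679
F1 = 2·P·R/(P+R) = 2·TP/(2·TP+FP+FN) = 102/(102+21+58) = 102/181 = 0.5635

0.5635


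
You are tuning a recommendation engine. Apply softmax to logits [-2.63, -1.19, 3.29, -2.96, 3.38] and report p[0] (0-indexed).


Exponentials: e^-2.63=0.0721, e^-1.19=0.3042, e^3.29=26.8429, e^-2.96=0.0518, e^3.38=29.3708
Sum = 56.6418
Softmax = [0.0013, 0.0054, 0.4739, 0.0009, 0.5185]
p[0] = 0.0721/56.6418 = 0.0013

0.0013


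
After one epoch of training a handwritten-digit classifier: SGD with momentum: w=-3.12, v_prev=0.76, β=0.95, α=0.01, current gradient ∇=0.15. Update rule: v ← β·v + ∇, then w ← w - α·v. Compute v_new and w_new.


v_new = 0.95·0.76 + 0.15 = 0.722 + 0.15 = 0.872
w_new = -3.12 - 0.01·0.872 = -3.12 - 0.00872 = -3.12872

v_new=0.872, w_new=-3.12872


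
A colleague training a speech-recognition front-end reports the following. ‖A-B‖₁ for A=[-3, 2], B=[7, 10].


d = |-3-7| + |2-10|
  = 10 + 8
  = 18

18


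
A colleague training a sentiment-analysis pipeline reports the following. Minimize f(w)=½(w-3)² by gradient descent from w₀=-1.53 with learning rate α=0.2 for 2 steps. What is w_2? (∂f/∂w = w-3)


step 1: grad = -1.53-3 = -4.53; w = -1.53 - 0.2·(-4.53) = -0.624
step 2: grad = -0.624-3 = -3.624; w = -0.624 - 0.2·(-3.624) = 0.1008

0.1008


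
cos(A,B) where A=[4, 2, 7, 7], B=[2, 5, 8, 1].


A·B = 4·2 + 2·5 + 7·8 + 7·1 = 81
‖A‖ = √118 = 10.8628, ‖B‖ = √94 = 9.6954
cos = 81/(√118·√94) = 81/√11092 = 0.7691

0.7691


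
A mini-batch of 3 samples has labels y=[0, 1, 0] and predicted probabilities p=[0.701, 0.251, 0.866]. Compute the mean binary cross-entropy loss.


L[0] = -ln(1-0.701) = -ln(0.299) = 1.2073
L[1] = -ln(0.251) = 1.3823
L[2] = -ln(1-0.866) = -ln(0.134) = 2.0099
mean = (1.2073 + 1.3823 + 2.0099)/3 = 1.5332

1.5332


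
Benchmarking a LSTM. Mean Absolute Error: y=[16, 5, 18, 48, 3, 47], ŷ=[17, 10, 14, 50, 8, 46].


Absolute errors: |16-17|=1, |5-10|=5, |18-14|=4, |48-50|=2, |3-8|=5, |47-46|=1
Sum = 18
MAE = 18/6 = 3

3


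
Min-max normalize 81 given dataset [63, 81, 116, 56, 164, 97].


min=56, max=164
(81-56)/(164-56) = 25/108 = 0.2315

0.2315


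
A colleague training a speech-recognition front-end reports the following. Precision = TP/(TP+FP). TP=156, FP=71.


Precision = TP/(TP+FP)
= 156/(156+71)
= 156/227 = 68.72%

68.72%


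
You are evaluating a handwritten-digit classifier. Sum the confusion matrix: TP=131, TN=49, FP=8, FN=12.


Total = TP + TN + FP + FN
= 131 + 49 + 8 + 12
= 200
(Predicted positive: 139, predicted negative: 61)

200


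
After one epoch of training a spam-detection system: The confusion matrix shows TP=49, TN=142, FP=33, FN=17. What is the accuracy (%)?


Accuracy = (TP+TN)/(TP+TN+FP+FN)
= (49+142)/(241)
= 191/241 = 79.25%

79.25%


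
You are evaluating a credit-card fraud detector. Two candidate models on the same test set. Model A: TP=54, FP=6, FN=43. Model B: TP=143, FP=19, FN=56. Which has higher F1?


Model A: P=54/60=0.9, R=54/97=0.5567, F1=2PR/(P+R)=2TP/(2TP+FP+FN)=108/157=0.6879
Model B: P=143/162=0.8827, R=143/199=0.7186, F1=2PR/(P+R)=2TP/(2TP+FP+FN)=286/361=0.7922
0.6879 < 0.7922 → Model B

Model B


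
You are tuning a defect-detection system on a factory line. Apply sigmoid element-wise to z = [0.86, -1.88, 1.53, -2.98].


σ(0.86) = 1/(1+e^-0.86) = 0.7027
σ(-1.88) = 1/(1+e^1.88) = 0.1324
σ(1.53) = 1/(1+e^-1.53) = 0.822
σ(-2.98) = 1/(1+e^2.98) = 0.0483
result = [0.7027, 0.1324, 0.822, 0.0483]

[0.7027, 0.1324, 0.822, 0.0483]


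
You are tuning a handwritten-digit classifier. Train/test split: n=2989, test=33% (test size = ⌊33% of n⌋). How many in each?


Test = ⌊2989·33/100⌋ = 986
Train = 2989 - 986 = 2003

Train: 2003, Test: 986


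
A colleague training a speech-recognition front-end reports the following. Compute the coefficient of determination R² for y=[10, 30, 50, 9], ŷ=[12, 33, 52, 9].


ȳ = 24.75
SS_res = Σ(y-ŷ)² = 17
SS_tot = Σ(y-ȳ)² = 1130.75
R² = 1 - SS_res/SS_tot = 1 - 0.015 = 0.985

0.985


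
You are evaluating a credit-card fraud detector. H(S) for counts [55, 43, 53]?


Probabilities: [55/151, 43/151, 53/151] ≈ [0.3642, 0.2848, 0.351]
H = -((55/151)·log₂(55/151) + (43/151)·log₂(43/151) + (53/151)·log₂(53/151))
  = 1.5769 bits

1.5769 bits


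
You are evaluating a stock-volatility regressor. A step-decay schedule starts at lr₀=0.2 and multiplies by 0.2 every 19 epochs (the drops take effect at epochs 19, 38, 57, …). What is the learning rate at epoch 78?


n_drops = ⌊78/19⌋ = 4
lr = 0.2·0.2^4 = 0.2·0.0016 = 0.00032

0.00032


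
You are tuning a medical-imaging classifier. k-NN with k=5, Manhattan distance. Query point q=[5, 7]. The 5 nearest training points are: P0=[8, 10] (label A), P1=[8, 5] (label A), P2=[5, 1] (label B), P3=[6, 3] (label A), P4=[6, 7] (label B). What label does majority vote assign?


d(q,P0) = 6  (label A)
d(q,P1) = 5  (label A)
d(q,P2) = 6  (label B)
d(q,P3) = 5  (label A)
d(q,P4) = 1  (label B)
Votes: A=3, B=2
Majority → A

A


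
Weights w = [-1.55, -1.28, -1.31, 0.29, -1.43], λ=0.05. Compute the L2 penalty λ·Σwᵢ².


‖w‖₂² = (-1.55)² + (-1.28)² + (-1.31)² + (0.29)² + (-1.43)²
     = 2.4025 + 1.6384 + 1.7161 + 0.0841 + 2.0449
     = 7.886
λ·‖w‖₂² = 0.05·7.886 = 0.3943

0.3943


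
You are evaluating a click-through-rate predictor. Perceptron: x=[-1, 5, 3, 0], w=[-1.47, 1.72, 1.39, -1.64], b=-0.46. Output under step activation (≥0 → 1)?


z = (-1)·(-1.47) + (5)·(1.72) + (3)·(1.39) + (0)·(-1.64) - 0.46
  = 13.78
step(z) = 1 (z≥0)

1


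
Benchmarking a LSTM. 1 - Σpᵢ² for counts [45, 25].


Probabilities: [45/70, 25/70] ≈ [0.6429, 0.3571]
Σpᵢ² = (2025 + 625)/70² = 2650/4900
Gini = 1 - Σpᵢ² = 1 - 2650/4900 = 0.4592

0.4592


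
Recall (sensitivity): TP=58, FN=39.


Recall = TP/(TP+FN)
= 58/(58+39)
= 58/97 = 59.79%

59.79%


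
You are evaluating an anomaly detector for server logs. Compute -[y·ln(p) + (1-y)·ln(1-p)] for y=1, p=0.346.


BCE = -[y·ln(p) + (1-y)·ln(1-p)]
= -1·ln(0.346) - 0
= -ln(0.346) = 1.0613

1.0613


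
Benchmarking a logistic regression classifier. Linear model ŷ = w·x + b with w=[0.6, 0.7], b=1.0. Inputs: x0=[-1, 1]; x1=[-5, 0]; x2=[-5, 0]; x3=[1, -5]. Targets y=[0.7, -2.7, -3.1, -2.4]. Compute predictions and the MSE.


ŷ0 = (0.6)·(-1) + (0.7)·(1) + 1.0 = 1.1
ŷ1 = (0.6)·(-5) + (0.7)·(0) + 1.0 = -2.0
ŷ2 = (0.6)·(-5) + (0.7)·(0) + 1.0 = -2.0
ŷ3 = (0.6)·(1) + (0.7)·(-5) + 1.0 = -1.9
errors² = [0.16, 0.49, 1.21, 0.25]
MSE = 2.1100/4 = 0.5275

0.5275


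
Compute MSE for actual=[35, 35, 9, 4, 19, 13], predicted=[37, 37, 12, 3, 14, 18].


Squared errors: (35-37)²=4, (35-37)²=4, (9-12)²=9, (4-3)²=1, (19-14)²=25, (13-18)²=25
Sum = 68
MSE = 68/6 = 34/3

34/3


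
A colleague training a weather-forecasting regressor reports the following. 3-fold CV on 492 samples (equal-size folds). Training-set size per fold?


Fold size = 492/3 = 164
Training per fold = 492 - 164 = 328

328


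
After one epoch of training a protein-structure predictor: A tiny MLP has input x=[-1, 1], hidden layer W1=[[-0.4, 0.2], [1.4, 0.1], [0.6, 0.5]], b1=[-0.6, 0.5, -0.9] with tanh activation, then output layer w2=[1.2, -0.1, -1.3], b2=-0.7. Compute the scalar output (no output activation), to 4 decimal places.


z1[0] = (-0.4)·(-1) + (0.2)·(1) - 0.6 = 0.0
z1[1] = (1.4)·(-1) + (0.1)·(1) + 0.5 = -0.8
z1[2] = (0.6)·(-1) + (0.5)·(1) - 0.9 = -1.0
h = tanh(z1) = [0.0, -0.664, -0.7616]
output = (1.2)·(0.0) + (-0.1)·(-0.664) + (-1.3)·(-0.7616) - 0.7 = 0.3565

0.3565


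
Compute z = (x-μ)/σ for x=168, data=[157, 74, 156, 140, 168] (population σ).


μ = 139, σ = 33.7046
z = (168 - 139)/33.7046 = 0.8604

0.8604


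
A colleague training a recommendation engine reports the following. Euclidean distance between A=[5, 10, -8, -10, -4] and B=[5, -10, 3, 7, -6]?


d = √((5-5)² + (10+ 10)² + (-8-3)² + (-10-7)² + (-4+ 6)²)
  = √(0 + 400 + 121 + 289 + 4)
  = √814 = 28.5307

28.5307


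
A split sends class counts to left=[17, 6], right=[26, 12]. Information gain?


Parent = [43, 18], H_parent = 0.8752
H_left = 0.8281 (n=23), H_right = 0.8997 (n=38)
H_children = (23/61)·0.8281 + (38/61)·0.8997 = 0.8727
IG = 0.8752 - 0.8727 = 0.0025

0.0025


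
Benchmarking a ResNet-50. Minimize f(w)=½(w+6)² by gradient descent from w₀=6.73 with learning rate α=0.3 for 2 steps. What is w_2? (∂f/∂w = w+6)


step 1: grad = 6.73+6 = 12.73; w = 6.73 - 0.3·(12.73) = 2.911
step 2: grad = 2.911+6 = 8.911; w = 2.911 - 0.3·(8.911) = 0.2377

0.2377


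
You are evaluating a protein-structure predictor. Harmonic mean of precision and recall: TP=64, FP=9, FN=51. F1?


Precision = 64/73 = 0.8767
Recall = 64/115 = 0.5565
F1 = 2·P·R/(P+R) = 2·TP/(2·TP+FP+FN) = 128/(128+9+51) = 128/188 = 0.6809

0.6809


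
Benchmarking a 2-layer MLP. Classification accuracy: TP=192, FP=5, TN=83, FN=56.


Accuracy = (TP+TN)/(TP+TN+FP+FN)
= (192+83)/(336)
= 275/336 = 81.85%

81.85%


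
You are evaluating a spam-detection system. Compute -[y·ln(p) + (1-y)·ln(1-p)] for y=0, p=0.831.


BCE = -[y·ln(p) + (1-y)·ln(1-p)]
= -0 - 1·ln(1-0.831)
= -ln(0.169) = 1.7779

1.7779


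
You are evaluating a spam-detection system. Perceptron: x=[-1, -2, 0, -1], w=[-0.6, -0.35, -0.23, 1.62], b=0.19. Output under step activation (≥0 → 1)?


z = (-1)·(-0.6) + (-2)·(-0.35) + (0)·(-0.23) + (-1)·(1.62) + 0.19
  = -0.13
step(z) = 0 (z<0)

0


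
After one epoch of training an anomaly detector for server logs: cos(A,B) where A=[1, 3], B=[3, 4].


A·B = 1·3 + 3·4 = 15
‖A‖ = √10 = 3.1623, ‖B‖ = √25 = 5
cos = 15/(√10·√25) = 15/√250 = 0.9487

0.9487


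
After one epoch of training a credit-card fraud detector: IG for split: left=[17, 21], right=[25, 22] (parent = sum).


Parent = [42, 43], H_parent = 0.9999
H_left = 0.992 (n=38), H_right = 0.9971 (n=47)
H_children = (38/85)·0.992 + (47/85)·0.9971 = 0.9948
IG = 0.9999 - 0.9948 = 0.0051

0.0051


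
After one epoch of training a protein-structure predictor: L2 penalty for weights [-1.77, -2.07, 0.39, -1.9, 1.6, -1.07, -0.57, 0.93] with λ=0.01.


‖w‖₂² = (-1.77)² + (-2.07)² + (0.39)² + (-1.9)² + (1.6)² + (-1.07)² + (-0.57)² + (0.93)²
     = 3.1329 + 4.2849 + 0.1521 + 3.61 + 2.56 + 1.1449 + 0.3249 + 0.8649
     = 16.0746
λ·‖w‖₂² = 0.01·16.0746 = 0.160746

0.160746


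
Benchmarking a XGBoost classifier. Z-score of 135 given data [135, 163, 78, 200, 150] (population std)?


μ = 145.2, σ = 39.9069
z = (135 - 145.2)/39.9069 = -0.2556

-0.2556


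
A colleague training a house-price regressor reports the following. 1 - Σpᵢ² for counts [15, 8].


Probabilities: [15/23, 8/23] ≈ [0.6522, 0.3478]
Σpᵢ² = (225 + 64)/23² = 289/529
Gini = 1 - Σpᵢ² = 1 - 289/529 = 0.4537

0.4537


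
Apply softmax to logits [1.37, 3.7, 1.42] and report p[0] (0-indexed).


Exponentials: e^1.37=3.9354, e^3.7=40.4473, e^1.42=4.1371
Sum = 48.5198
Softmax = [0.0811, 0.8336, 0.0853]
p[0] = 3.9354/48.5198 = 0.0811

0.0811


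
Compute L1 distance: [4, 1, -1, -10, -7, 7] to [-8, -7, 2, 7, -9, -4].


d = |4+ 8| + |1+ 7| + |-1-2| + |-10-7| + |-7+ 9| + |7+ 4|
  = 12 + 8 + 3 + 17 + 2 + 11
  = 53

53


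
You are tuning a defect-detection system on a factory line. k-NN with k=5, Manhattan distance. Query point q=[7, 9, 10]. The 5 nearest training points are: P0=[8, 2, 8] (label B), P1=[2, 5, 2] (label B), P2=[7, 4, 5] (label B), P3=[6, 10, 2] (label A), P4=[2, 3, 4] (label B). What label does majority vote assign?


d(q,P0) = 10  (label B)
d(q,P1) = 17  (label B)
d(q,P2) = 10  (label B)
d(q,P3) = 10  (label A)
d(q,P4) = 17  (label B)
Votes: A=1, B=4
Majority → B

B


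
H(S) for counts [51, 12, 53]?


Probabilities: [51/116, 12/116, 53/116] ≈ [0.4397, 0.1034, 0.4569]
H = -((51/116)·log₂(51/116) + (12/116)·log₂(12/116) + (53/116)·log₂(53/116))
  = 1.3761 bits

1.3761 bits


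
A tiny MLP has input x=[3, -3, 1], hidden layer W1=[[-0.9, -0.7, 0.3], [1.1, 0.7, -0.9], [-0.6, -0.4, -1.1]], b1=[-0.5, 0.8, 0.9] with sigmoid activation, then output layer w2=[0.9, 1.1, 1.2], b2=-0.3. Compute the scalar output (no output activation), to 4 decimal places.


z1[0] = (-0.9)·(3) + (-0.7)·(-3) + (0.3)·(1) - 0.5 = -0.8
z1[1] = (1.1)·(3) + (0.7)·(-3) + (-0.9)·(1) + 0.8 = 1.1
z1[2] = (-0.6)·(3) + (-0.4)·(-3) + (-1.1)·(1) + 0.9 = -0.8
h = sigmoid(z1) = [0.31, 0.7503, 0.31]
output = (0.9)·(0.31) + (1.1)·(0.7503) + (1.2)·(0.31) - 0.3 = 1.1763

1.1763


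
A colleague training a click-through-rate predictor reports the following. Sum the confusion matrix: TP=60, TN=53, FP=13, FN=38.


Total = TP + TN + FP + FN
= 60 + 53 + 13 + 38
= 164
(Predicted positive: 73, predicted negative: 91)

164


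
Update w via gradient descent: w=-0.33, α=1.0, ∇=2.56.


w_new = w - α·∇
= -0.33 - 1.0·2.56
= -0.33 - 2.56
= -2.89

-2.89


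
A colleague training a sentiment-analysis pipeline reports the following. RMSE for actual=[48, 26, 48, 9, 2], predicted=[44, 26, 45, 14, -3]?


MSE = 75/5 = 15
RMSE = √(75/5) = 3.873

3.873


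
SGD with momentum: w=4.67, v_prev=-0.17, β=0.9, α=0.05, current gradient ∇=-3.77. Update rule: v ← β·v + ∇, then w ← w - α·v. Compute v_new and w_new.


v_new = 0.9·-0.17 - 3.77 = -0.153 - 3.77 = -3.923
w_new = 4.67 - 0.05·-3.923 = 4.67 + 0.19615 = 4.86615

v_new=-3.923, w_new=4.86615


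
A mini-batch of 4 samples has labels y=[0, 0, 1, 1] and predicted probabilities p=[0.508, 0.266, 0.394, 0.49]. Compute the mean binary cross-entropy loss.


L[0] = -ln(1-0.508) = -ln(0.492) = 0.7093
L[1] = -ln(1-0.266) = -ln(0.734) = 0.3092
L[2] = -ln(0.394) = 0.9314
L[3] = -ln(0.49) = 0.7133
mean = (0.7093 + 0.3092 + 0.9314 + 0.7133)/4 = 0.6658

0.6658


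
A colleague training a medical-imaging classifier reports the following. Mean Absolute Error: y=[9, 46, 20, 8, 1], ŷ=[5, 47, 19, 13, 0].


Absolute errors: |9-5|=4, |46-47|=1, |20-19|=1, |8-13|=5, |1-0|=1
Sum = 12
MAE = 12/5 = 12/5

12/5


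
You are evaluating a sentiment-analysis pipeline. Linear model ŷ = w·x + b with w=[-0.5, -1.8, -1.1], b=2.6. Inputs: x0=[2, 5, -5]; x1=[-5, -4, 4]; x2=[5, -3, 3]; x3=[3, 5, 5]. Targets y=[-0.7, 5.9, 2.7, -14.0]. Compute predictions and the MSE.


ŷ0 = (-0.5)·(2) + (-1.8)·(5) + (-1.1)·(-5) + 2.6 = -1.9
ŷ1 = (-0.5)·(-5) + (-1.8)·(-4) + (-1.1)·(4) + 2.6 = 7.9
ŷ2 = (-0.5)·(5) + (-1.8)·(-3) + (-1.1)·(3) + 2.6 = 2.2
ŷ3 = (-0.5)·(3) + (-1.8)·(5) + (-1.1)·(5) + 2.6 = -13.4
errors² = [1.44, 4.0, 0.25, 0.36]
MSE = 6.0500/4 = 1.5125

1.5125


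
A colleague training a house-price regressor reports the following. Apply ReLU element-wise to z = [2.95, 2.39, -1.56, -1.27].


ReLU(2.95) = max(0, 2.95) = 2.95
ReLU(2.39) = max(0, 2.39) = 2.39
ReLU(-1.56) = max(0, -1.56) = 0.0
ReLU(-1.27) = max(0, -1.27) = 0.0
result = [2.95, 2.39, 0.0, 0.0]

[2.95, 2.39, 0.0, 0.0]


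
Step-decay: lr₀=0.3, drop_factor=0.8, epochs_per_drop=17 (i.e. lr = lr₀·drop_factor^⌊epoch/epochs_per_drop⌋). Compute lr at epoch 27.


n_drops = ⌊27/17⌋ = 1
lr = 0.3·0.8^1 = 0.3·0.8 = 0.24

0.24


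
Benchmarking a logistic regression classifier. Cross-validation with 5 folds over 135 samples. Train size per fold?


Fold size = 135/5 = 27
Training per fold = 135 - 27 = 108

108


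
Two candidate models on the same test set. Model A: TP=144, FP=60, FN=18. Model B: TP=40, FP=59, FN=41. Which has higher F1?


Model A: P=144/204=0.7059, R=144/162=0.8889, F1=2PR/(P+R)=2TP/(2TP+FP+FN)=288/366=0.7869
Model B: P=40/99=0.404, R=40/81=0.4938, F1=2PR/(P+R)=2TP/(2TP+FP+FN)=80/180=0.4444
0.7869 > 0.4444 → Model A

Model A


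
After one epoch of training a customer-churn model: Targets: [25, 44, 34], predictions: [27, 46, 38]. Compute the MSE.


Squared errors: (25-27)²=4, (44-46)²=4, (34-38)²=16
Sum = 24
MSE = 24/3 = 8

8


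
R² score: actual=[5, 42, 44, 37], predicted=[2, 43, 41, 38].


ȳ = 32
SS_res = Σ(y-ŷ)² = 20
SS_tot = Σ(y-ȳ)² = 998
R² = 1 - SS_res/SS_tot = 1 - 0.02 = 0.98

0.98


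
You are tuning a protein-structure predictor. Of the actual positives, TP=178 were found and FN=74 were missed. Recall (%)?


Recall = TP/(TP+FN)
= 178/(178+74)
= 178/252 = 70.63%

70.63%


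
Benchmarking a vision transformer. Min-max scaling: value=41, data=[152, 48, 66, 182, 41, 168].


min=41, max=182
(41-41)/(182-41) = 0/141 = 0.0

0.0


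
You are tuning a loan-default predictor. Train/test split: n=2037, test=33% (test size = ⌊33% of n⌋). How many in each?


Test = ⌊2037·33/100⌋ = 672
Train = 2037 - 672 = 1365

Train: 1365, Test: 672


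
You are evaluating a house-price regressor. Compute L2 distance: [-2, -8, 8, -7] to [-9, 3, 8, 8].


d = √((-2+ 9)² + (-8-3)² + (8-8)² + (-7-8)²)
  = √(49 + 121 + 0 + 225)
  = √395 = 19.8746

19.8746


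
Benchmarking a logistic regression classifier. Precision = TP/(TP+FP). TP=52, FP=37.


Precision = TP/(TP+FP)
= 52/(52+37)
= 52/89 = 58.43%

58.43%


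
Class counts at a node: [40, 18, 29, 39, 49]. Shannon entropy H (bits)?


Probabilities: [40/175, 18/175, 29/175, 39/175, 49/175] ≈ [0.2286, 0.1029, 0.1657, 0.2229, 0.28]
H = -((40/175)·log₂(40/175) + (18/175)·log₂(18/175) + (29/175)·log₂(29/175) + (39/175)·log₂(39/175) + (49/175)·log₂(49/175))
  = 2.2508 bits

2.2508 bits


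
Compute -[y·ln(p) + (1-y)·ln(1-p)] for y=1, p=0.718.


BCE = -[y·ln(p) + (1-y)·ln(1-p)]
= -1·ln(0.718) - 0
= -ln(0.718) = 0.3313

0.3313


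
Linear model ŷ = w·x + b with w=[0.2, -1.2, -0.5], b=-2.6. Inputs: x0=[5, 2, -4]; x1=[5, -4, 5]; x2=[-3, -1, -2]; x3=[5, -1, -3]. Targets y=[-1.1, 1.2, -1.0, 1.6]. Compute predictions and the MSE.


ŷ0 = (0.2)·(5) + (-1.2)·(2) + (-0.5)·(-4) - 2.6 = -2.0
ŷ1 = (0.2)·(5) + (-1.2)·(-4) + (-0.5)·(5) - 2.6 = 0.7
ŷ2 = (0.2)·(-3) + (-1.2)·(-1) + (-0.5)·(-2) - 2.6 = -1.0
ŷ3 = (0.2)·(5) + (-1.2)·(-1) + (-0.5)·(-3) - 2.6 = 1.1
errors² = [0.81, 0.25, 0.0, 0.25]
MSE = 1.3100/4 = 0.3275

0.3275


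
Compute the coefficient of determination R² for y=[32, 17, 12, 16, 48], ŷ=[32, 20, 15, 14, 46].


ȳ = 25
SS_res = Σ(y-ŷ)² = 26
SS_tot = Σ(y-ȳ)² = 892
R² = 1 - SS_res/SS_tot = 1 - 0.0291 = 0.9709

0.9709


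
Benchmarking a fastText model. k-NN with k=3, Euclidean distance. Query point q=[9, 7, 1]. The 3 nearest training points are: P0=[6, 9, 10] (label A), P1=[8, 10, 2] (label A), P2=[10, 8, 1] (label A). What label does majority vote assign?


d(q,P0) = 9.6954  (label A)
d(q,P1) = 3.3166  (label A)
d(q,P2) = 1.4142  (label A)
Votes: A=3, B=0
Majority → A

A


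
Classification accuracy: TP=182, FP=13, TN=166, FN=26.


Accuracy = (TP+TN)/(TP+TN+FP+FN)
= (182+166)/(387)
= 348/387 = 89.92%

89.92%


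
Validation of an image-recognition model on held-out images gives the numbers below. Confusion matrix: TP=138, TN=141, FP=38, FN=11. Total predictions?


Total = TP + TN + FP + FN
= 138 + 141 + 38 + 11
= 328
(Predicted positive: 176, predicted negative: 152)

328


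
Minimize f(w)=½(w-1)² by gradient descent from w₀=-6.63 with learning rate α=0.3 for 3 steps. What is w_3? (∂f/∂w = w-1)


step 1: grad = -6.63-1 = -7.63; w = -6.63 - 0.3·(-7.63) = -4.341
step 2: grad = -4.341-1 = -5.341; w = -4.341 - 0.3·(-5.341) = -2.7387
step 3: grad = -2.7387-1 = -3.7387; w = -2.7387 - 0.3·(-3.7387) = -1.61709

-1.61709


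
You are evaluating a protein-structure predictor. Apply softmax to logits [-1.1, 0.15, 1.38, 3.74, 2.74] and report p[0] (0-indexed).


Exponentials: e^-1.1=0.3329, e^0.15=1.1618, e^1.38=3.9749, e^3.74=42.098, e^2.74=15.487
Sum = 63.0546
Softmax = [0.0053, 0.0184, 0.063, 0.6676, 0.2456]
p[0] = 0.3329/63.0546 = 0.0053

0.0053


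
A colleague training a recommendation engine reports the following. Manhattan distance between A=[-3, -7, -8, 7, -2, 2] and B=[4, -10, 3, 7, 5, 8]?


d = |-3-4| + |-7+ 10| + |-8-3| + |7-7| + |-2-5| + |2-8|
  = 7 + 3 + 11 + 0 + 7 + 6
  = 34

34


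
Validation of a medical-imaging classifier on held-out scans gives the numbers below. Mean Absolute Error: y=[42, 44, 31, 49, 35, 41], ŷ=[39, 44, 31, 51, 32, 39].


Absolute errors: |42-39|=3, |44-44|=0, |31-31|=0, |49-51|=2, |35-32|=3, |41-39|=2
Sum = 10
MAE = 10/6 = 5/3

5/3


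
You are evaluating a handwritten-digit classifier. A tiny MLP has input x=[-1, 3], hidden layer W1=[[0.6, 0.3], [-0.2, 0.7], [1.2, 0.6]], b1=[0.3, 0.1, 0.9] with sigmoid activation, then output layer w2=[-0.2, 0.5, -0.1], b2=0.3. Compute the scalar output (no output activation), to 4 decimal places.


z1[0] = (0.6)·(-1) + (0.3)·(3) + 0.3 = 0.6
z1[1] = (-0.2)·(-1) + (0.7)·(3) + 0.1 = 2.4
z1[2] = (1.2)·(-1) + (0.6)·(3) + 0.9 = 1.5
h = sigmoid(z1) = [0.6457, 0.9168, 0.8176]
output = (-0.2)·(0.6457) + (0.5)·(0.9168) + (-0.1)·(0.8176) + 0.3 = 0.5475

0.5475


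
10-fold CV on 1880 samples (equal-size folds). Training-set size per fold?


Fold size = 1880/10 = 188
Training per fold = 1880 - 188 = 1692

1692


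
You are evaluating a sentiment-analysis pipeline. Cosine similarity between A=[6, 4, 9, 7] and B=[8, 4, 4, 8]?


A·B = 6·8 + 4·4 + 9·4 + 7·8 = 156
‖A‖ = √182 = 13.4907, ‖B‖ = √160 = 12.6491
cos = 156/(√182·√160) = 156/√29120 = 0.9142

0.9142


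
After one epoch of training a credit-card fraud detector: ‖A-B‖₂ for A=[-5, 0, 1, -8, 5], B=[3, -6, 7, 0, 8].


d = √((-5-3)² + (0+ 6)² + (1-7)² + (-8-0)² + (5-8)²)
  = √(64 + 36 + 36 + 64 + 9)
  = √209 = 14.4568

14.4568


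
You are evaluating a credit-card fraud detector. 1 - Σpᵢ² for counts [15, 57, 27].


Probabilities: [15/99, 57/99, 27/99] ≈ [0.1515, 0.5758, 0.2727]
Σpᵢ² = (225 + 3249 + 729)/99² = 4203/9801
Gini = 1 - Σpᵢ² = 1 - 4203/9801 = 0.5712

0.5712


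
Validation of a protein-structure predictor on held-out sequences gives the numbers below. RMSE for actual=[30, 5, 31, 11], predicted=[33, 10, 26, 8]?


MSE = 68/4 = 17
RMSE = √(68/4) = 4.1231

4.1231


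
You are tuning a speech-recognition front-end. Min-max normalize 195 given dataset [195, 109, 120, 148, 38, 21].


min=21, max=195
(195-21)/(195-21) = 174/174 = 1.0

1.0


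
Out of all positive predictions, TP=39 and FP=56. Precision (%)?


Precision = TP/(TP+FP)
= 39/(39+56)
= 39/95 = 41.05%

41.05%


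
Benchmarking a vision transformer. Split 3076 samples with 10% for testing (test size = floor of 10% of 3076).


Test = ⌊3076·10/100⌋ = 307
Train = 3076 - 307 = 2769

Train: 2769, Test: 307


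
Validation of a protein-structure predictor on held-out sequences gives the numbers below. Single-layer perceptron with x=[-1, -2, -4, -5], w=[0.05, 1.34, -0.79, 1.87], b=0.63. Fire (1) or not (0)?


z = (-1)·(0.05) + (-2)·(1.34) + (-4)·(-0.79) + (-5)·(1.87) + 0.63
  = -8.29
step(z) = 0 (z<0)

0


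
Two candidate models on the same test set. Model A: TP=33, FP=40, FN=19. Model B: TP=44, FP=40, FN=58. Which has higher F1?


Model A: P=33/73=0.4521, R=33/52=0.6346, F1=2PR/(P+R)=2TP/(2TP+FP+FN)=66/125=0.528
Model B: P=44/84=0.5238, R=44/102=0.4314, F1=2PR/(P+R)=2TP/(2TP+FP+FN)=88/186=0.4731
0.528 > 0.4731 → Model A

Model A


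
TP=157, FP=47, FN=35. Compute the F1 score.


Precision = 157/204 = 0.7696
Recall = 157/192 = 0.8177
F1 = 2·P·R/(P+R) = 2·TP/(2·TP+FP+FN) = 314/(314+47+35) = 314/396 = 0.7929

0.7929


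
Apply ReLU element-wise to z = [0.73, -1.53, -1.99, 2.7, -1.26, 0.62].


ReLU(0.73) = max(0, 0.73) = 0.73
ReLU(-1.53) = max(0, -1.53) = 0.0
ReLU(-1.99) = max(0, -1.99) = 0.0
ReLU(2.7) = max(0, 2.7) = 2.7
ReLU(-1.26) = max(0, -1.26) = 0.0
ReLU(0.62) = max(0, 0.62) = 0.62
result = [0.73, 0.0, 0.0, 2.7, 0.0, 0.62]

[0.73, 0.0, 0.0, 2.7, 0.0, 0.62]


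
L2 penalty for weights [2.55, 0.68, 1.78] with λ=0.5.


‖w‖₂² = (2.55)² + (0.68)² + (1.78)²
     = 6.5025 + 0.4624 + 3.1684
     = 10.1333
λ·‖w‖₂² = 0.5·10.1333 = 5.06665

5.06665


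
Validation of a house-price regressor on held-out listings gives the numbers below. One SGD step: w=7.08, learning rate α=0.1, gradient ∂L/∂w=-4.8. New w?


w_new = w - α·∇
= 7.08 - 0.1·-4.8
= 7.08 + 0.48
= 7.56

7.56


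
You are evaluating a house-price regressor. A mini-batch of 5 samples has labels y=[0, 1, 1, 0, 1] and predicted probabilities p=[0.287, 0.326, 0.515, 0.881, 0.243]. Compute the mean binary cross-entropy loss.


L[0] = -ln(1-0.287) = -ln(0.713) = 0.3383
L[1] = -ln(0.326) = 1.1209
L[2] = -ln(0.515) = 0.6636
L[3] = -ln(1-0.881) = -ln(0.119) = 2.1286
L[4] = -ln(0.243) = 1.4147
mean = (0.3383 + 1.1209 + 0.6636 + 2.1286 + 1.4147)/5 = 1.1332

1.1332


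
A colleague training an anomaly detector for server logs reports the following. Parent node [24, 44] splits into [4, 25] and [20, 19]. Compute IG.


Parent = [24, 44], H_parent = 0.9367
H_left = 0.5788 (n=29), H_right = 0.9995 (n=39)
H_children = (29/68)·0.5788 + (39/68)·0.9995 = 0.8201
IG = 0.9367 - 0.8201 = 0.1166

0.1166


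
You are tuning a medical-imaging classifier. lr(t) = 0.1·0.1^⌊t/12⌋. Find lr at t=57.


n_drops = ⌊57/12⌋ = 4
lr = 0.1·0.1^4 = 0.1·0.0001 = 0.00001

0.00001


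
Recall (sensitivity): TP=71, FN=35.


Recall = TP/(TP+FN)
= 71/(71+35)
= 71/106 = 66.98%

66.98%


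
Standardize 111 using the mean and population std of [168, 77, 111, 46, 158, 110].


μ = 111.6667, σ = 42.4997
z = (111 - 111.6667)/42.4997 = -0.0157

-0.0157


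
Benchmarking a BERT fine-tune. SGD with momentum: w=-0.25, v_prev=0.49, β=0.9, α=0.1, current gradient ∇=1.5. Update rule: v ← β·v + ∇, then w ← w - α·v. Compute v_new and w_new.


v_new = 0.9·0.49 + 1.5 = 0.441 + 1.5 = 1.941
w_new = -0.25 - 0.1·1.941 = -0.25 - 0.1941 = -0.4441

v_new=1.941, w_new=-0.4441


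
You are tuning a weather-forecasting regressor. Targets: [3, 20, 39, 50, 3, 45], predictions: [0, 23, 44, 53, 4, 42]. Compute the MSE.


Squared errors: (3-0)²=9, (20-23)²=9, (39-44)²=25, (50-53)²=9, (3-4)²=1, (45-42)²=9
Sum = 62
MSE = 62/6 = 31/3

31/3


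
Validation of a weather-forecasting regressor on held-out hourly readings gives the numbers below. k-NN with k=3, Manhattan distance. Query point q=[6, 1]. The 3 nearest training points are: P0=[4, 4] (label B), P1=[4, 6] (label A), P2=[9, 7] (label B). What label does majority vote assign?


d(q,P0) = 5  (label B)
d(q,P1) = 7  (label A)
d(q,P2) = 9  (label B)
Votes: A=1, B=2
Majority → B

B


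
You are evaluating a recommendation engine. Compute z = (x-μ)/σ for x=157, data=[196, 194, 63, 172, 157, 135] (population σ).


μ = 152.8333, σ = 45.3336
z = (157 - 152.8333)/45.3336 = 0.0919

0.0919


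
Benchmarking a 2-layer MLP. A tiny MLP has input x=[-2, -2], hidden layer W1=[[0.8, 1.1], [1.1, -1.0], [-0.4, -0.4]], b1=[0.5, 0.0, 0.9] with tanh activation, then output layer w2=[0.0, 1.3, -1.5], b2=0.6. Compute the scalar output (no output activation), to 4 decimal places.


z1[0] = (0.8)·(-2) + (1.1)·(-2) + 0.5 = -3.3
z1[1] = (1.1)·(-2) + (-1.0)·(-2) + 0.0 = -0.2
z1[2] = (-0.4)·(-2) + (-0.4)·(-2) + 0.9 = 2.5
h = tanh(z1) = [-0.9973, -0.1974, 0.9866]
output = (0.0)·(-0.9973) + (1.3)·(-0.1974) + (-1.5)·(0.9866) + 0.6 = -1.1365

-1.1365


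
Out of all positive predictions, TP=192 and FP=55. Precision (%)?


Precision = TP/(TP+FP)
= 192/(192+55)
= 192/247 = 77.73%

77.73%


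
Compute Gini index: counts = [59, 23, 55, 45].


Probabilities: [59/182, 23/182, 55/182, 45/182] ≈ [0.3242, 0.1264, 0.3022, 0.2473]
Σpᵢ² = (3481 + 529 + 3025 + 2025)/182² = 9060/33124
Gini = 1 - Σpᵢ² = 1 - 9060/33124 = 0.7265

0.7265


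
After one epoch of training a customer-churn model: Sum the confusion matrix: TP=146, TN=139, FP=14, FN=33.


Total = TP + TN + FP + FN
= 146 + 139 + 14 + 33
= 332
(Predicted positive: 160, predicted negative: 172)

332


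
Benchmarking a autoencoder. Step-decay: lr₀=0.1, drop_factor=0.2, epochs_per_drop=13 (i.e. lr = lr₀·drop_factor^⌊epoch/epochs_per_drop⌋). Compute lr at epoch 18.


n_drops = ⌊18/13⌋ = 1
lr = 0.1·0.2^1 = 0.1·0.2 = 0.02

0.02


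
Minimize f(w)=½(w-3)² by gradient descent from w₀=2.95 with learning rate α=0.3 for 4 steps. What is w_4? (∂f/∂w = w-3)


step 1: grad = 2.95-3 = -0.05; w = 2.95 - 0.3·(-0.05) = 2.965
step 2: grad = 2.965-3 = -0.035; w = 2.965 - 0.3·(-0.035) = 2.9755
step 3: grad = 2.9755-3 = -0.0245; w = 2.9755 - 0.3·(-0.0245) = 2.98285
step 4: grad = 2.98285-3 = -0.01715; w = 2.98285 - 0.3·(-0.01715) = 2.987995

2.987995


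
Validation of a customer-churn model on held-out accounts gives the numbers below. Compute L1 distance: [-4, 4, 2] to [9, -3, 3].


d = |-4-9| + |4+ 3| + |2-3|
  = 13 + 7 + 1
  = 21

21


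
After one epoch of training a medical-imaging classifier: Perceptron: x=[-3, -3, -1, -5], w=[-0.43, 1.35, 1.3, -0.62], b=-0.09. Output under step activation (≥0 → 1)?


z = (-3)·(-0.43) + (-3)·(1.35) + (-1)·(1.3) + (-5)·(-0.62) - 0.09
  = -1.05
step(z) = 0 (z<0)

0


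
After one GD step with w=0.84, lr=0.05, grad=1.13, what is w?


w_new = w - α·∇
= 0.84 - 0.05·1.13
= 0.84 - 0.0565
= 0.7835

0.7835


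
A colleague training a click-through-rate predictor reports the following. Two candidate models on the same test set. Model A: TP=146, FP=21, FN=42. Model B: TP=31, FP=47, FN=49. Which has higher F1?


Model A: P=146/167=0.8743, R=146/188=0.7766, F1=2PR/(P+R)=2TP/(2TP+FP+FN)=292/355=0.8225
Model B: P=31/78=0.3974, R=31/80=0.3875, F1=2PR/(P+R)=2TP/(2TP+FP+FN)=62/158=0.3924
0.8225 > 0.3924 → Model A

Model A


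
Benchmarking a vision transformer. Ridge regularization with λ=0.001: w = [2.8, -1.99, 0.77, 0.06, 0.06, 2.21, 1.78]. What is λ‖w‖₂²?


‖w‖₂² = (2.8)² + (-1.99)² + (0.77)² + (0.06)² + (0.06)² + (2.21)² + (1.78)²
     = 7.84 + 3.9601 + 0.5929 + 0.0036 + 0.0036 + 4.8841 + 3.1684
     = 20.4527
λ·‖w‖₂² = 0.001·20.4527 = 0.020453

0.020453


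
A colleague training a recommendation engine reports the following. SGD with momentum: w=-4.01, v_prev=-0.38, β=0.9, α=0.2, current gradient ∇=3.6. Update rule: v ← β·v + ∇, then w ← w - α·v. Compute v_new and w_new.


v_new = 0.9·-0.38 + 3.6 = -0.342 + 3.6 = 3.258
w_new = -4.01 - 0.2·3.258 = -4.01 - 0.6516 = -4.6616

v_new=3.258, w_new=-4.6616
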